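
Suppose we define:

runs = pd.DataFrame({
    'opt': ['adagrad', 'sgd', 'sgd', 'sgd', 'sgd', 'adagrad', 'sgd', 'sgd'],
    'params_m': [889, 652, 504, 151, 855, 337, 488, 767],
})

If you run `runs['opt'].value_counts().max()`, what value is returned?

6

value_counts of opt:
opt
sgd        6
adagrad    2
Name: count, dtype: int64
Then the max of the resulting series: 6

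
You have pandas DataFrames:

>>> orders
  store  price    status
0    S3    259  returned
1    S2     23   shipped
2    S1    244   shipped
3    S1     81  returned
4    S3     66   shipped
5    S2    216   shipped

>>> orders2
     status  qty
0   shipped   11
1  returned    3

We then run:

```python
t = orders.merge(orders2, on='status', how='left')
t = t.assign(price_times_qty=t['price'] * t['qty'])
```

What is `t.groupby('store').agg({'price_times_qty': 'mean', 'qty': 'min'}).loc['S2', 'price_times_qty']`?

merge on 'status' (how='left') → 6 rows:
  store  price    status  qty
0    S3    259  returned    3
1    S2     23   shipped   11
2    S1    244   shipped   11
3    S1     81  returned    3
4    S3     66   shipped   11
5    S2    216   shipped   11
add column price_times_qty = t['price'] * t['qty']:
  store  price    status  qty  price_times_qty
0    S3    259  returned    3              777
1    S2     23   shipped   11              253
2    S1    244   shipped   11             2684
3    S1     81  returned    3              243
4    S3     66   shipped   11              726
5    S2    216   shipped   11             2376
group by store: mean(price_times_qty), min(qty):
       price_times_qty  qty
store                      
S1              1463.5    3
S2              1314.5   11
S3               751.5    3

1314.5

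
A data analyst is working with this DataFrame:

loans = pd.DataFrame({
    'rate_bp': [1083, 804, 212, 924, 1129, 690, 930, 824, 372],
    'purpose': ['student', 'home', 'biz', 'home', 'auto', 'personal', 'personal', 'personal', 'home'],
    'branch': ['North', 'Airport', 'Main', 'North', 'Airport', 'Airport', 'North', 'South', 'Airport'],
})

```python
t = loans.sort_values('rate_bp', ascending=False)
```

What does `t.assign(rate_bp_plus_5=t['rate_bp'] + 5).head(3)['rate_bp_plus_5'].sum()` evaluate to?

sort by rate_bp descending:
   rate_bp   purpose   branch
4     1129      auto  Airport
0     1083   student    North
6      930  personal    North
3      924      home    North
7      824  personal    South
1      804      home  Airport
5      690  personal  Airport
8      372      home  Airport
2      212       biz     Main
add column rate_bp_plus_5 = t['rate_bp'] + 5:
   rate_bp   purpose   branch  rate_bp_plus_5
4     1129      auto  Airport            1134
0     1083   student    North            1088
6      930  personal    North             935
3      924      home    North             929
7      824  personal    South             829
1      804      home  Airport             809
5      690  personal  Airport             695
8      372      home  Airport             377
2      212       biz     Main             217
take first 3 rows:
   rate_bp   purpose   branch  rate_bp_plus_5
4     1129      auto  Airport            1134
0     1083   student    North            1088
6      930  personal    North             935
Hence 3157.

3157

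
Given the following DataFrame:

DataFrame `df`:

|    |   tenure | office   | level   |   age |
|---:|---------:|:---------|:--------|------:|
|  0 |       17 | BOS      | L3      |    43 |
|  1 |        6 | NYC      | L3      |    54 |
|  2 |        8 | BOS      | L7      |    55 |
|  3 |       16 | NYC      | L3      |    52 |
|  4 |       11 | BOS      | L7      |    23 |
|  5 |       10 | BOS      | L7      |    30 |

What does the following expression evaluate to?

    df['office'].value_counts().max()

4

value_counts of office:
office
BOS    4
NYC    2
Name: count, dtype: int64
So max() = 4.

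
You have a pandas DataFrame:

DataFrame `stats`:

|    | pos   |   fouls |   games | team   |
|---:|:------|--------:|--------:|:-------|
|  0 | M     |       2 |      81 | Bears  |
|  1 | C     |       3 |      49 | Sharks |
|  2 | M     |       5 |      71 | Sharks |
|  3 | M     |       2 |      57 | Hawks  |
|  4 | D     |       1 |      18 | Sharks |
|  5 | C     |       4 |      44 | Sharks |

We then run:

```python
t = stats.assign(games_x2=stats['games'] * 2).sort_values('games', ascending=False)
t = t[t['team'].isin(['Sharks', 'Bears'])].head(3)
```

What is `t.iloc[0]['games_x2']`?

add column games_x2 = stats['games'] * 2:
  pos  fouls  games    team  games_x2
0   M      2     81   Bears       162
1   C      3     49  Sharks        98
2   M      5     71  Sharks       142
3   M      2     57   Hawks       114
4   D      1     18  Sharks        36
5   C      4     44  Sharks        88
sort by games descending:
  pos  fouls  games    team  games_x2
0   M      2     81   Bears       162
2   M      5     71  Sharks       142
3   M      2     57   Hawks       114
1   C      3     49  Sharks        98
5   C      4     44  Sharks        88
4   D      1     18  Sharks        36
filter rows where team in ['Sharks', 'Bears']:
  pos  fouls  games    team  games_x2
0   M      2     81   Bears       162
2   M      5     71  Sharks       142
1   C      3     49  Sharks        98
5   C      4     44  Sharks        88
4   D      1     18  Sharks        36
take first 3 rows:
  pos  fouls  games    team  games_x2
0   M      2     81   Bears       162
2   M      5     71  Sharks       142
1   C      3     49  Sharks        98
Finally, value at position 0, column 'games_x2' = 162.

162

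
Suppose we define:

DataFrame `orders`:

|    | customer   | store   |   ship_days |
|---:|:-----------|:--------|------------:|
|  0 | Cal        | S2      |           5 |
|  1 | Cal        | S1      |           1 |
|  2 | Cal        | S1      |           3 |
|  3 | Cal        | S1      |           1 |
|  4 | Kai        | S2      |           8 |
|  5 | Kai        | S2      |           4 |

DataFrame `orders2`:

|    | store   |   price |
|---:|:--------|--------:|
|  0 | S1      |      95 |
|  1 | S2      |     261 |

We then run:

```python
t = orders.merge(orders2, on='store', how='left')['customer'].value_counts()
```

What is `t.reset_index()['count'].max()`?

merge on 'store' (how='left') → 6 rows:
  customer store  ship_days  price
0      Cal    S2          5    261
1      Cal    S1          1     95
2      Cal    S1          3     95
3      Cal    S1          1     95
4      Kai    S2          8    261
5      Kai    S2          4    261
value_counts of customer:
customer
Cal    4
Kai    2
Name: count, dtype: int64
reset_index():
  customer  count
0      Cal      4
1      Kai      2

4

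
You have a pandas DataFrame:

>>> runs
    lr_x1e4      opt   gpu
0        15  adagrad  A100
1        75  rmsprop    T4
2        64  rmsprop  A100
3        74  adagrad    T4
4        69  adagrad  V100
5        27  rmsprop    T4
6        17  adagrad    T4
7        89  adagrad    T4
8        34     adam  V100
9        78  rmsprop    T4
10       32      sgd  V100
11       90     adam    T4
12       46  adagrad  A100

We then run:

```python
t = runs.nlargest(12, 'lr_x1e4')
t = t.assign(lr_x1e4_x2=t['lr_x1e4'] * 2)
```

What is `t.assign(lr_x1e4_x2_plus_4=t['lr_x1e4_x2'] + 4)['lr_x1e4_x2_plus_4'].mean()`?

119.833333333

take 12 rows with largest lr_x1e4:
    lr_x1e4      opt   gpu
11       90     adam    T4
7        89  adagrad    T4
9        78  rmsprop    T4
1        75  rmsprop    T4
3        74  adagrad    T4
4        69  adagrad  V100
2        64  rmsprop  A100
12       46  adagrad  A100
8        34     adam  V100
10       32      sgd  V100
5        27  rmsprop    T4
6        17  adagrad    T4
add column lr_x1e4_x2 = t['lr_x1e4'] * 2:
    lr_x1e4      opt   gpu  lr_x1e4_x2
11       90     adam    T4         180
7        89  adagrad    T4         178
9        78  rmsprop    T4         156
1        75  rmsprop    T4         150
3        74  adagrad    T4         148
4        69  adagrad  V100         138
2        64  rmsprop  A100         128
12       46  adagrad  A100          92
8        34     adam  V100          68
10       32      sgd  V100          64
5        27  rmsprop    T4          54
6        17  adagrad    T4          34
add column lr_x1e4_x2_plus_4 = t['lr_x1e4_x2'] + 4:
    lr_x1e4      opt   gpu  lr_x1e4_x2  lr_x1e4_x2_plus_4
11       90     adam    T4         180                184
7        89  adagrad    T4         178                182
9        78  rmsprop    T4         156                160
1        75  rmsprop    T4         150                154
3        74  adagrad    T4         148                152
4        69  adagrad  V100         138                142
2        64  rmsprop  A100         128                132
12       46  adagrad  A100          92                 96
8        34     adam  V100          68                 72
10       32      sgd  V100          64                 68
5        27  rmsprop    T4          54                 58
6        17  adagrad    T4          34                 38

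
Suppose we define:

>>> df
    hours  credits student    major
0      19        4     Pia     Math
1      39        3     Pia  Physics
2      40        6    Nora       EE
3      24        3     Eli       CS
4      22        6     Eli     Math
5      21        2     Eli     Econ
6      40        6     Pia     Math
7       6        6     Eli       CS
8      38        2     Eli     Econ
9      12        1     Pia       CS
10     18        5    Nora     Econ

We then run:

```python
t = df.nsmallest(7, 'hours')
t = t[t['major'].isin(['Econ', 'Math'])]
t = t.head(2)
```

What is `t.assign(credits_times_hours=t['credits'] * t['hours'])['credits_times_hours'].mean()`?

take 7 rows with smallest hours:
    hours  credits student major
7       6        6     Eli    CS
9      12        1     Pia    CS
10     18        5    Nora  Econ
0      19        4     Pia  Math
5      21        2     Eli  Econ
4      22        6     Eli  Math
3      24        3     Eli    CS
filter rows where major in ['Econ', 'Math']:
    hours  credits student major
10     18        5    Nora  Econ
0      19        4     Pia  Math
5      21        2     Eli  Econ
4      22        6     Eli  Math
take first 2 rows:
    hours  credits student major
10     18        5    Nora  Econ
0      19        4     Pia  Math
add column credits_times_hours = t['credits'] * t['hours']:
    hours  credits student major  credits_times_hours
10     18        5    Nora  Econ                   90
0      19        4     Pia  Math                   76
Finally, mean of column 'credits_times_hours' = 83.0.

83.0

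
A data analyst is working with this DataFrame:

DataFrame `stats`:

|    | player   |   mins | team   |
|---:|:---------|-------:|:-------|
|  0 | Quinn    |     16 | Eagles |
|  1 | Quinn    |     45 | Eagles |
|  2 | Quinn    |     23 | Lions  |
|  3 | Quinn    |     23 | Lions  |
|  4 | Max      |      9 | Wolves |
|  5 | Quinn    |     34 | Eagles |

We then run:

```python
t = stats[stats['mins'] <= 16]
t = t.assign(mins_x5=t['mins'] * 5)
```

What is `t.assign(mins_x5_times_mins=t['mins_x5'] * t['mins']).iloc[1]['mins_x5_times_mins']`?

filter rows where mins <= 16:
  player  mins    team
0  Quinn    16  Eagles
4    Max     9  Wolves
add column mins_x5 = t['mins'] * 5:
  player  mins    team  mins_x5
0  Quinn    16  Eagles       80
4    Max     9  Wolves       45
add column mins_x5_times_mins = t['mins_x5'] * t['mins']:
  player  mins    team  mins_x5  mins_x5_times_mins
0  Quinn    16  Eagles       80                1280
4    Max     9  Wolves       45                 405
The value at position 1, column 'mins_x5_times_mins' is 405.

405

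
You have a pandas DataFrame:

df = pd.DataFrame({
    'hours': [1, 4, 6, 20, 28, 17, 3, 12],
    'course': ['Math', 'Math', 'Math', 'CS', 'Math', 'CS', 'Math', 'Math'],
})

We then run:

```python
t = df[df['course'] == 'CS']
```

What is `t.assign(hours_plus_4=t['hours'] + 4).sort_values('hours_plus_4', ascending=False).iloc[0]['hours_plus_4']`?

24

filter rows where course == 'CS':
   hours course
3     20     CS
5     17     CS
add column hours_plus_4 = t['hours'] + 4:
   hours course  hours_plus_4
3     20     CS            24
5     17     CS            21
sort by hours_plus_4 descending:
   hours course  hours_plus_4
3     20     CS            24
5     17     CS            21
Finally, value at position 0, column 'hours_plus_4' = 24.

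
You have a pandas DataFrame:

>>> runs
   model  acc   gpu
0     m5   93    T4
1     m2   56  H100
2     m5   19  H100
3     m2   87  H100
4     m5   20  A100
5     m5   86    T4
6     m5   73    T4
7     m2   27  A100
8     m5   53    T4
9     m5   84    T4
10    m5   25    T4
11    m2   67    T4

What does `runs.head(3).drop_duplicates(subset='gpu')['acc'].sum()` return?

149

take first 3 rows:
  model  acc   gpu
0    m5   93    T4
1    m2   56  H100
2    m5   19  H100
drop duplicate gpu (keep=first):
  model  acc   gpu
0    m5   93    T4
1    m2   56  H100
The sum of column 'acc' is 149.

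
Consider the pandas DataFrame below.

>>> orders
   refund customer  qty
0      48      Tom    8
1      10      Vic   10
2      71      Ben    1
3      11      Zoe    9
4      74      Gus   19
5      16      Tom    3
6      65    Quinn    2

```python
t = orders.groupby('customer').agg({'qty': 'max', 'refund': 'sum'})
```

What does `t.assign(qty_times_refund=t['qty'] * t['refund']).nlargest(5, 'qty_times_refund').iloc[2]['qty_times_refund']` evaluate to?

130

group by customer: max(qty), sum(refund):
          qty  refund
customer             
Ben         1      71
Gus        19      74
Quinn       2      65
Tom         8      64
Vic        10      10
Zoe         9      11
add column qty_times_refund = t['qty'] * t['refund']:
          qty  refund  qty_times_refund
customer                               
Ben         1      71                71
Gus        19      74              1406
Quinn       2      65               130
Tom         8      64               512
Vic        10      10               100
Zoe         9      11                99
take 5 rows with largest qty_times_refund:
          qty  refund  qty_times_refund
customer                               
Gus        19      74              1406
Tom         8      64               512
Quinn       2      65               130
Vic        10      10               100
Zoe         9      11                99
Taking the value at position 2, column 'qty_times_refund' gives 130.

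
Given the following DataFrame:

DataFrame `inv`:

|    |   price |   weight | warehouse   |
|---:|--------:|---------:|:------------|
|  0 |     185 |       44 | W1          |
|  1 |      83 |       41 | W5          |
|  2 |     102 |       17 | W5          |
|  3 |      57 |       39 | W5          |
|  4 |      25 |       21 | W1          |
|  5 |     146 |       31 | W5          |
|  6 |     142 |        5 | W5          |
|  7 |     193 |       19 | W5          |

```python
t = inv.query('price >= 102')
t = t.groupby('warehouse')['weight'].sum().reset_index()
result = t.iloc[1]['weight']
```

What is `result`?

filter rows where price >= 102:
   price  weight warehouse
0    185      44        W1
2    102      17        W5
5    146      31        W5
6    142       5        W5
7    193      19        W5
group by warehouse, sum of weight:
warehouse
W1    44
W5    72
Name: weight, dtype: int64
reset_index():
  warehouse  weight
0        W1      44
1        W5      72
Taking the value at position 1, column 'weight' gives 72.

72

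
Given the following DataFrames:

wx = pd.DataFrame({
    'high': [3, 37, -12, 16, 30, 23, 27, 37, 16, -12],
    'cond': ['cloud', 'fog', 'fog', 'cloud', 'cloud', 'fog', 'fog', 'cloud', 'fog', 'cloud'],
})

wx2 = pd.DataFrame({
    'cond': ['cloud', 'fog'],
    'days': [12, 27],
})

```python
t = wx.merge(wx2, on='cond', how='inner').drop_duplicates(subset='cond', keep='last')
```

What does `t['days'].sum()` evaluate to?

merge on 'cond' (how='inner') → 10 rows:
   high   cond  days
0     3  cloud    12
1    37    fog    27
2   -12    fog    27
3    16  cloud    12
4    30  cloud    12
5    23    fog    27
6    27    fog    27
7    37  cloud    12
8    16    fog    27
9   -12  cloud    12
drop duplicate cond (keep=last):
   high   cond  days
8    16    fog    27
9   -12  cloud    12
Taking the sum of column 'days' gives 39.

39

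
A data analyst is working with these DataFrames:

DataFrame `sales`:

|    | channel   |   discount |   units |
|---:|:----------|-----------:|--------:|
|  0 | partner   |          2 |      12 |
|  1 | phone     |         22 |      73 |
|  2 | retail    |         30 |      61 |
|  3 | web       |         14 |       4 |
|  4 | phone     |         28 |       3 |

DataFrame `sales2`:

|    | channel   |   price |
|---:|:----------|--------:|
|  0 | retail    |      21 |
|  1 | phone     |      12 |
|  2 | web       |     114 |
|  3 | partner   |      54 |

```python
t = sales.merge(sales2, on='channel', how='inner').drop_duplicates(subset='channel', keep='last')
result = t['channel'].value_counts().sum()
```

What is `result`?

merge on 'channel' (how='inner') → 5 rows:
   channel  discount  units  price
0  partner         2     12     54
1    phone        22     73     12
2   retail        30     61     21
3      web        14      4    114
4    phone        28      3     12
drop duplicate channel (keep=last):
   channel  discount  units  price
0  partner         2     12     54
2   retail        30     61     21
3      web        14      4    114
4    phone        28      3     12
value_counts of channel:
channel
partner    1
retail     1
web        1
phone      1
Name: count, dtype: int64
The sum of the resulting series is 4.

4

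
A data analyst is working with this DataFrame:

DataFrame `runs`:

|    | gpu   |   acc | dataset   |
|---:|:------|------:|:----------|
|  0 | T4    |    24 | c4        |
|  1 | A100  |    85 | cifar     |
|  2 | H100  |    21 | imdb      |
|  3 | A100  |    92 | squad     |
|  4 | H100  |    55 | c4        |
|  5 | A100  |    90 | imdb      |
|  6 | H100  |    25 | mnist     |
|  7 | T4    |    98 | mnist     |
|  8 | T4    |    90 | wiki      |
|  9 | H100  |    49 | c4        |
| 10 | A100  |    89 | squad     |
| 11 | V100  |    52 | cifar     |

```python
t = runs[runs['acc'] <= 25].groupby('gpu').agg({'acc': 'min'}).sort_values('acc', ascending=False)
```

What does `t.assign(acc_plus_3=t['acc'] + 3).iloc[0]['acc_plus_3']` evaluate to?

filter rows where acc <= 25:
    gpu  acc dataset
0    T4   24      c4
2  H100   21    imdb
6  H100   25   mnist
group by gpu, min of acc:
      acc
gpu      
H100   21
T4     24
sort by acc descending:
      acc
gpu      
T4     24
H100   21
add column acc_plus_3 = t['acc'] + 3:
      acc  acc_plus_3
gpu                  
T4     24          27
H100   21          24

27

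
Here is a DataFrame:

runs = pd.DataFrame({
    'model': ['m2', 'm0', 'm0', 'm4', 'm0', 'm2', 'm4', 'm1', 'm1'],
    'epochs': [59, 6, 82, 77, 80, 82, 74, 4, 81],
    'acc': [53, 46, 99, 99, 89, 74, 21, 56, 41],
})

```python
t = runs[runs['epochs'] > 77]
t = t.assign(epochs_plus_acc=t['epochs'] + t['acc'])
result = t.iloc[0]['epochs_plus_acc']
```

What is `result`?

filter rows where epochs > 77:
  model  epochs  acc
2    m0      82   99
4    m0      80   89
5    m2      82   74
8    m1      81   41
add column epochs_plus_acc = t['epochs'] + t['acc']:
  model  epochs  acc  epochs_plus_acc
2    m0      82   99              181
4    m0      80   89              169
5    m2      82   74              156
8    m1      81   41              122
So iloc[0]['epochs_plus_acc'] = 181.

181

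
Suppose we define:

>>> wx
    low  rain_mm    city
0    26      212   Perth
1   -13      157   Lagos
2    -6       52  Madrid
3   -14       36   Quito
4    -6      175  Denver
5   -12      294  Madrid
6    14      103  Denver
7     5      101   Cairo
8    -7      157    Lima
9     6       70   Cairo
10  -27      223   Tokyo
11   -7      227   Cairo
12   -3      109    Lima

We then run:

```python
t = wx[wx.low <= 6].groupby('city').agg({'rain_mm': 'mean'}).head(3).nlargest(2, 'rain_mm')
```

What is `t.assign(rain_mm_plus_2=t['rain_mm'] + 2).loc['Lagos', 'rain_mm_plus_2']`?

159.0

filter rows where low <= 6:
    low  rain_mm    city
1   -13      157   Lagos
2    -6       52  Madrid
3   -14       36   Quito
4    -6      175  Denver
5   -12      294  Madrid
7     5      101   Cairo
8    -7      157    Lima
9     6       70   Cairo
10  -27      223   Tokyo
11   -7      227   Cairo
12   -3      109    Lima
group by city, mean of rain_mm:
           rain_mm
city              
Cairo   132.666667
Denver  175.000000
Lagos   157.000000
Lima    133.000000
Madrid  173.000000
Quito    36.000000
Tokyo   223.000000
take first 3 rows:
           rain_mm
city              
Cairo   132.666667
Denver  175.000000
Lagos   157.000000
take 2 rows with largest rain_mm:
        rain_mm
city           
Denver    175.0
Lagos     157.0
add column rain_mm_plus_2 = t['rain_mm'] + 2:
        rain_mm  rain_mm_plus_2
city                           
Denver    175.0           177.0
Lagos     157.0           159.0
Hence 159.0.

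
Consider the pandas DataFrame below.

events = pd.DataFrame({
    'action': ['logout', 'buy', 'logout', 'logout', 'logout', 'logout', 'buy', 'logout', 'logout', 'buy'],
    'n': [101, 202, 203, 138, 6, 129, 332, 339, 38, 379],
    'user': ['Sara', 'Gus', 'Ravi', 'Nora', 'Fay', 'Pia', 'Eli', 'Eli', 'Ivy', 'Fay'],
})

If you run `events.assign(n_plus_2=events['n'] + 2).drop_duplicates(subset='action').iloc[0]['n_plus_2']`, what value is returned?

103

add column n_plus_2 = events['n'] + 2:
   action    n  user  n_plus_2
0  logout  101  Sara       103
1     buy  202   Gus       204
2  logout  203  Ravi       205
3  logout  138  Nora       140
4  logout    6   Fay         8
5  logout  129   Pia       131
6     buy  332   Eli       334
7  logout  339   Eli       341
8  logout   38   Ivy        40
9     buy  379   Fay       381
drop duplicate action (keep=first):
   action    n  user  n_plus_2
0  logout  101  Sara       103
1     buy  202   Gus       204
Hence 103.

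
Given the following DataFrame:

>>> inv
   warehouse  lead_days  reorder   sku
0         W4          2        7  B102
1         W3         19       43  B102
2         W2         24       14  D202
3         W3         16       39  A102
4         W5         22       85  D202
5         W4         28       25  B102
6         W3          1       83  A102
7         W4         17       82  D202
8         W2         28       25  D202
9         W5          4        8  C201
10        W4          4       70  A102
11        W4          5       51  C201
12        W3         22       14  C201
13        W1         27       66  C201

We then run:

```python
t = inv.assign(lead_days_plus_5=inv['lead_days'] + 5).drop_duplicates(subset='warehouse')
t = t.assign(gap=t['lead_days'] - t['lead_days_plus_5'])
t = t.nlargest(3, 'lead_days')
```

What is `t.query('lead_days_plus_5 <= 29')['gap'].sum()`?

add column lead_days_plus_5 = inv['lead_days'] + 5:
   warehouse  lead_days  reorder   sku  lead_days_plus_5
0         W4          2        7  B102                 7
1         W3         19       43  B102                24
2         W2         24       14  D202                29
3         W3         16       39  A102                21
4         W5         22       85  D202                27
5         W4         28       25  B102                33
6         W3          1       83  A102                 6
7         W4         17       82  D202                22
8         W2         28       25  D202                33
9         W5          4        8  C201                 9
10        W4          4       70  A102                 9
11        W4          5       51  C201                10
12        W3         22       14  C201                27
13        W1         27       66  C201                32
drop duplicate warehouse (keep=first):
   warehouse  lead_days  reorder   sku  lead_days_plus_5
0         W4          2        7  B102                 7
1         W3         19       43  B102                24
2         W2         24       14  D202                29
4         W5         22       85  D202                27
13        W1         27       66  C201                32
add column gap = t['lead_days'] - t['lead_days_plus_5']:
   warehouse  lead_days  reorder   sku  lead_days_plus_5  gap
0         W4          2        7  B102                 7   -5
1         W3         19       43  B102                24   -5
2         W2         24       14  D202                29   -5
4         W5         22       85  D202                27   -5
13        W1         27       66  C201                32   -5
take 3 rows with largest lead_days:
   warehouse  lead_days  reorder   sku  lead_days_plus_5  gap
13        W1         27       66  C201                32   -5
2         W2         24       14  D202                29   -5
4         W5         22       85  D202                27   -5
filter rows where lead_days_plus_5 <= 29:
  warehouse  lead_days  reorder   sku  lead_days_plus_5  gap
2        W2         24       14  D202                29   -5
4        W5         22       85  D202                27   -5
sum of column 'gap' → -10

-10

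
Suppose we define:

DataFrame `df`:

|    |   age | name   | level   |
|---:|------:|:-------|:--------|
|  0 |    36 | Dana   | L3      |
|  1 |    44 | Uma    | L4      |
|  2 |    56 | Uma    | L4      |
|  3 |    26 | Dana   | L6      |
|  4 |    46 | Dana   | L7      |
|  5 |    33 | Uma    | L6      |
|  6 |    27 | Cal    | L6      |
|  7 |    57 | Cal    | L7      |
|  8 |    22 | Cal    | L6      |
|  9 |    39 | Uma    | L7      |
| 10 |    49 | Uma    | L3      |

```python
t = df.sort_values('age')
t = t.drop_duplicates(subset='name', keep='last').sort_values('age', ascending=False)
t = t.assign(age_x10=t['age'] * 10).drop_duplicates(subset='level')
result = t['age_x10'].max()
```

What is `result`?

570

sort by age:
    age  name level
8    22   Cal    L6
3    26  Dana    L6
6    27   Cal    L6
5    33   Uma    L6
0    36  Dana    L3
9    39   Uma    L7
1    44   Uma    L4
4    46  Dana    L7
10   49   Uma    L3
2    56   Uma    L4
7    57   Cal    L7
drop duplicate name (keep=last):
   age  name level
4   46  Dana    L7
2   56   Uma    L4
7   57   Cal    L7
sort by age descending:
   age  name level
7   57   Cal    L7
2   56   Uma    L4
4   46  Dana    L7
add column age_x10 = t['age'] * 10:
   age  name level  age_x10
7   57   Cal    L7      570
2   56   Uma    L4      560
4   46  Dana    L7      460
drop duplicate level (keep=first):
   age name level  age_x10
7   57  Cal    L7      570
2   56  Uma    L4      560
Taking the max of column 'age_x10' gives 570.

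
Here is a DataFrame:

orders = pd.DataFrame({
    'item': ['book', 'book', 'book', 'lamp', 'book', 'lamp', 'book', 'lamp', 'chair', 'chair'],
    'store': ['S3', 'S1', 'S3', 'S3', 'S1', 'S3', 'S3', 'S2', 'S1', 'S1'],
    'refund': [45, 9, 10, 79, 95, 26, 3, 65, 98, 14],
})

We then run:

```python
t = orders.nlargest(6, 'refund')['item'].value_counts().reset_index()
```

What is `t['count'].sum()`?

take 6 rows with largest refund:
    item store  refund
8  chair    S1      98
4   book    S1      95
3   lamp    S3      79
7   lamp    S2      65
0   book    S3      45
5   lamp    S3      26
value_counts of item:
item
lamp     3
book     2
chair    1
Name: count, dtype: int64
reset_index():
    item  count
0   lamp      3
1   book      2
2  chair      1
The sum of column 'count' is 6.

6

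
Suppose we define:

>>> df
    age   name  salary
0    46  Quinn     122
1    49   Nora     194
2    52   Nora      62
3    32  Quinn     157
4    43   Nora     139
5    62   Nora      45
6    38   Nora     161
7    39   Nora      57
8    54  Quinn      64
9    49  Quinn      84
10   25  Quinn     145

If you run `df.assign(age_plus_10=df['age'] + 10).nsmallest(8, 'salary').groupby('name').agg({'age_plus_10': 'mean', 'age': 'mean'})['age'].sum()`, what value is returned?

92.5

add column age_plus_10 = df['age'] + 10:
    age   name  salary  age_plus_10
0    46  Quinn     122           56
1    49   Nora     194           59
2    52   Nora      62           62
3    32  Quinn     157           42
4    43   Nora     139           53
5    62   Nora      45           72
6    38   Nora     161           48
7    39   Nora      57           49
8    54  Quinn      64           64
9    49  Quinn      84           59
10   25  Quinn     145           35
take 8 rows with smallest salary:
    age   name  salary  age_plus_10
5    62   Nora      45           72
7    39   Nora      57           49
2    52   Nora      62           62
8    54  Quinn      64           64
9    49  Quinn      84           59
0    46  Quinn     122           56
4    43   Nora     139           53
10   25  Quinn     145           35
group by name: mean(age_plus_10), mean(age):
       age_plus_10   age
name                    
Nora          59.0  49.0
Quinn         53.5  43.5
sum of column 'age' → 92.5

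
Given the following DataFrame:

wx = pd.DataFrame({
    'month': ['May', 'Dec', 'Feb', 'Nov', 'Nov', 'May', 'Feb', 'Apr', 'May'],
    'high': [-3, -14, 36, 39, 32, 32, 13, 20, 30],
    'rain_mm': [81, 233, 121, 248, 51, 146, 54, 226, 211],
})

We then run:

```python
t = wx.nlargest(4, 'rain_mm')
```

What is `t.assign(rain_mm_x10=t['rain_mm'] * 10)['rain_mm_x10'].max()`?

take 4 rows with largest rain_mm:
  month  high  rain_mm
3   Nov    39      248
1   Dec   -14      233
7   Apr    20      226
8   May    30      211
add column rain_mm_x10 = t['rain_mm'] * 10:
  month  high  rain_mm  rain_mm_x10
3   Nov    39      248         2480
1   Dec   -14      233         2330
7   Apr    20      226         2260
8   May    30      211         2110

2480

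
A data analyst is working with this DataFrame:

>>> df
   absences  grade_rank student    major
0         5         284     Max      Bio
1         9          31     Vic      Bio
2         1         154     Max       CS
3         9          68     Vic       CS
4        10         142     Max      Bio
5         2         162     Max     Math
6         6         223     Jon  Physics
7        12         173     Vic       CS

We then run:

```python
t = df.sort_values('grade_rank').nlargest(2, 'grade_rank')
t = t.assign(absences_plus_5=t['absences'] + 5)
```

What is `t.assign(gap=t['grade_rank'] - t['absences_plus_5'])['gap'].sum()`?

486

sort by grade_rank:
   absences  grade_rank student    major
1         9          31     Vic      Bio
3         9          68     Vic       CS
4        10         142     Max      Bio
2         1         154     Max       CS
5         2         162     Max     Math
7        12         173     Vic       CS
6         6         223     Jon  Physics
0         5         284     Max      Bio
take 2 rows with largest grade_rank:
   absences  grade_rank student    major
0         5         284     Max      Bio
6         6         223     Jon  Physics
add column absences_plus_5 = t['absences'] + 5:
   absences  grade_rank student    major  absences_plus_5
0         5         284     Max      Bio               10
6         6         223     Jon  Physics               11
add column gap = t['grade_rank'] - t['absences_plus_5']:
   absences  grade_rank student    major  absences_plus_5  gap
0         5         284     Max      Bio               10  274
6         6         223     Jon  Physics               11  212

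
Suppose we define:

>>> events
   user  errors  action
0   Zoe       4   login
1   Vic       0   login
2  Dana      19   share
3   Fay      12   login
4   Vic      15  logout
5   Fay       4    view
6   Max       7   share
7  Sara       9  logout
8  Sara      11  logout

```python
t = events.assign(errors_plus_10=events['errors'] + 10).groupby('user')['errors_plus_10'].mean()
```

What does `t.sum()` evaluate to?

add column errors_plus_10 = events['errors'] + 10:
   user  errors  action  errors_plus_10
0   Zoe       4   login              14
1   Vic       0   login              10
2  Dana      19   share              29
3   Fay      12   login              22
4   Vic      15  logout              25
5   Fay       4    view              14
6   Max       7   share              17
7  Sara       9  logout              19
8  Sara      11  logout              21
group by user, mean of errors_plus_10:
user
Dana    29.0
Fay     18.0
Max     17.0
Sara    20.0
Vic     17.5
Zoe     14.0
Name: errors_plus_10, dtype: float64
So sum() = 115.5.

115.5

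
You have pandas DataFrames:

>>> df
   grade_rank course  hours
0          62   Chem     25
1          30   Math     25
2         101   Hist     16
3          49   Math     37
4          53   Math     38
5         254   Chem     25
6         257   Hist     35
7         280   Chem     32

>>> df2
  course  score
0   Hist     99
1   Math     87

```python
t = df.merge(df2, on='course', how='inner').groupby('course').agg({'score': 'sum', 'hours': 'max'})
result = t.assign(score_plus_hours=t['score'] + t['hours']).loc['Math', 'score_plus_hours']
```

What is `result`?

299

merge on 'course' (how='inner') → 5 rows:
   grade_rank course  hours  score
0          30   Math     25     87
1         101   Hist     16     99
2          49   Math     37     87
3          53   Math     38     87
4         257   Hist     35     99
group by course: sum(score), max(hours):
        score  hours
course              
Hist      198     35
Math      261     38
add column score_plus_hours = t['score'] + t['hours']:
        score  hours  score_plus_hours
course                                
Hist      198     35               233
Math      261     38               299
Taking the value at row 'Math', column 'score_plus_hours' gives 299.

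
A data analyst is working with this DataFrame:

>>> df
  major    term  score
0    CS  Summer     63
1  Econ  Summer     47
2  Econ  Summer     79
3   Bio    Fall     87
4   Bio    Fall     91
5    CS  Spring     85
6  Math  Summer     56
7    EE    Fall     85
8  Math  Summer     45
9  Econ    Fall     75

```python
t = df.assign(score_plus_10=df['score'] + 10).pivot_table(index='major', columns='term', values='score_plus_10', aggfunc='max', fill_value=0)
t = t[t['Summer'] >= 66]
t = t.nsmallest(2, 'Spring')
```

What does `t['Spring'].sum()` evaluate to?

add column score_plus_10 = df['score'] + 10:
  major    term  score  score_plus_10
0    CS  Summer     63             73
1  Econ  Summer     47             57
2  Econ  Summer     79             89
3   Bio    Fall     87             97
4   Bio    Fall     91            101
5    CS  Spring     85             95
6  Math  Summer     56             66
7    EE    Fall     85             95
8  Math  Summer     45             55
9  Econ    Fall     75             85
pivot: rows=major, cols=term, max(score_plus_10):
term   Fall  Spring  Summer
major                      
Bio     101       0       0
CS        0      95      73
EE       95       0       0
Econ     85       0      89
Math      0       0      66
filter rows where Summer >= 66:
term   Fall  Spring  Summer
major                      
CS        0      95      73
Econ     85       0      89
Math      0       0      66
take 2 rows with smallest Spring:
term   Fall  Spring  Summer
major                      
Econ     85       0      89
Math      0       0      66
sum of column 'Spring' → 0

0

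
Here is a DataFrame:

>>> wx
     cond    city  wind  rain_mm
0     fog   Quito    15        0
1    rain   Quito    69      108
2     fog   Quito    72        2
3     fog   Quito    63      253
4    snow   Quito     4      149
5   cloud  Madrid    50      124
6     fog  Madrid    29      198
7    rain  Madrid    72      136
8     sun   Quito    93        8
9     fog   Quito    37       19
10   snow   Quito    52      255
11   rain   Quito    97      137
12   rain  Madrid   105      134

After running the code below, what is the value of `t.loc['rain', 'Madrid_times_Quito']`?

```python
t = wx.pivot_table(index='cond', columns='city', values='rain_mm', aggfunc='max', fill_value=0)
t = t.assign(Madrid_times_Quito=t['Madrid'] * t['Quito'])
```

pivot: rows=cond, cols=city, max(rain_mm):
city   Madrid  Quito
cond                
cloud     124      0
fog       198    253
rain      136    137
snow        0    255
sun         0      8
add column Madrid_times_Quito = t['Madrid'] * t['Quito']:
city   Madrid  Quito  Madrid_times_Quito
cond                                    
cloud     124      0                   0
fog       198    253               50094
rain      136    137               18632
snow        0    255                   0
sun         0      8                   0
Then the value at row 'rain', column 'Madrid_times_Quito': 18632

18632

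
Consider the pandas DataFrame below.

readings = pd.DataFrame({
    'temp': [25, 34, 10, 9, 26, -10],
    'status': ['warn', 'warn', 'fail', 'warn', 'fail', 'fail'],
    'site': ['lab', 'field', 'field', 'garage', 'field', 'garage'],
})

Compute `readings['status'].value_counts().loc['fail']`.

3

value_counts of status:
status
warn    3
fail    3
Name: count, dtype: int64
Hence 3.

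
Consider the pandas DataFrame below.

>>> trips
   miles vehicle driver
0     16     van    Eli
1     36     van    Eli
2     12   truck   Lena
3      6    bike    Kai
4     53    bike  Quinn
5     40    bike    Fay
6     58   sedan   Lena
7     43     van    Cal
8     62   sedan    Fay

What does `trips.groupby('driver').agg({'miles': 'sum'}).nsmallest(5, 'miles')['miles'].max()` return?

70

group by driver, sum of miles:
        miles
driver       
Cal        43
Eli        52
Fay       102
Kai         6
Lena       70
Quinn      53
take 5 rows with smallest miles:
        miles
driver       
Kai         6
Cal        43
Eli        52
Quinn      53
Lena       70
So max() = 70.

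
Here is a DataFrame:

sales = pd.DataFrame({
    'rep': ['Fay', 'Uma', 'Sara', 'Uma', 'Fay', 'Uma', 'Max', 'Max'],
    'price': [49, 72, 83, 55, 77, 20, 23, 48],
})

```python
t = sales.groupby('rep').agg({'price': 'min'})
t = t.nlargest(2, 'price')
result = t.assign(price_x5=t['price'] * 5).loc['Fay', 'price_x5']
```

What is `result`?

245

group by rep, min of price:
      price
rep        
Fay      49
Max      23
Sara     83
Uma      20
take 2 rows with largest price:
      price
rep        
Sara     83
Fay      49
add column price_x5 = t['price'] * 5:
      price  price_x5
rep                  
Sara     83       415
Fay      49       245
So loc['Fay', 'price_x5'] = 245.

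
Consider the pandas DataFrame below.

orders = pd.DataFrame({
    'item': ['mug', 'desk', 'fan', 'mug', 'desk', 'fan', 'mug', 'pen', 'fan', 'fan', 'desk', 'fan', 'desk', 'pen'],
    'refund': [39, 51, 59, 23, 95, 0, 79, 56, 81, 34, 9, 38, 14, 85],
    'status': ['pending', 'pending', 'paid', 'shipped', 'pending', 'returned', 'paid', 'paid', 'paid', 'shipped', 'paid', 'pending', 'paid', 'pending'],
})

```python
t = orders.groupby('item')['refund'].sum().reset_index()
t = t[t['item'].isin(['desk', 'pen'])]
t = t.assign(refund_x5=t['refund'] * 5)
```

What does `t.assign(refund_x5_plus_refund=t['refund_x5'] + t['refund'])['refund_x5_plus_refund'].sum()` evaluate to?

group by item, sum of refund:
item
desk    169
fan     212
mug     141
pen     141
Name: refund, dtype: int64
reset_index():
   item  refund
0  desk     169
1   fan     212
2   mug     141
3   pen     141
filter rows where item in ['desk', 'pen']:
   item  refund
0  desk     169
3   pen     141
add column refund_x5 = t['refund'] * 5:
   item  refund  refund_x5
0  desk     169        845
3   pen     141        705
add column refund_x5_plus_refund = t['refund_x5'] + t['refund']:
   item  refund  refund_x5  refund_x5_plus_refund
0  desk     169        845                   1014
3   pen     141        705                    846

1860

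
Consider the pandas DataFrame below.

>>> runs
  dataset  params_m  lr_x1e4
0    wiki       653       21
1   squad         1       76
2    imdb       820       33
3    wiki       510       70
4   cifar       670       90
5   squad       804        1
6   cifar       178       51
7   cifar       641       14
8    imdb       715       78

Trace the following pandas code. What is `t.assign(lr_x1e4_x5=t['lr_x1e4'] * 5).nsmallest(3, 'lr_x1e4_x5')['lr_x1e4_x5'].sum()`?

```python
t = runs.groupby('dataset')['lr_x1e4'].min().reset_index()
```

180

group by dataset, min of lr_x1e4:
dataset
cifar    14
imdb     33
squad     1
wiki     21
Name: lr_x1e4, dtype: int64
reset_index():
  dataset  lr_x1e4
0   cifar       14
1    imdb       33
2   squad        1
3    wiki       21
add column lr_x1e4_x5 = t['lr_x1e4'] * 5:
  dataset  lr_x1e4  lr_x1e4_x5
0   cifar       14          70
1    imdb       33         165
2   squad        1           5
3    wiki       21         105
take 3 rows with smallest lr_x1e4_x5:
  dataset  lr_x1e4  lr_x1e4_x5
2   squad        1           5
0   cifar       14          70
3    wiki       21         105
Finally, sum of column 'lr_x1e4_x5' = 180.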